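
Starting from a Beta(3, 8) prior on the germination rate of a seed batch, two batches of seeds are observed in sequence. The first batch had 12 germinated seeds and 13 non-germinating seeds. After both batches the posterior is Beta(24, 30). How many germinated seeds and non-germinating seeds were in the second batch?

Sequential conjugate updates are equivalent to a single update on the pooled data, so total successes = posterior α − prior α and total failures = posterior β − prior β.
Total across both batches: 24−3=21 germinated seeds, 30−8=22 non-germinating seeds.
Subtract the first batch: 21−12=9 germinated seeds and 22−13=9 non-germinating seeds.

9 germinated seeds and 9 non-germinating seeds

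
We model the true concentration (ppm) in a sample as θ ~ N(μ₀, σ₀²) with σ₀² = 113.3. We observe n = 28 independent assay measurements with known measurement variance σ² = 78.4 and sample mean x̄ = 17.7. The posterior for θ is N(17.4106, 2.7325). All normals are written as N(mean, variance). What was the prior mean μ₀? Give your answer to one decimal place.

μ₀ = 5.7

The posterior mean is a precision-weighted average: μ_n = (τ₀μ₀ + τ_data·x̄)/(τ₀+τ_data), with τ₀=1/σ₀² and τ_data=n/σ².
Here τ₀ = 1/113.3 = 0.008826 and τ_data = 28/78.4 = 0.357143, so τ_n = 0.365969.
Rearranging for μ₀: μ₀ = (μ_n·τ_n − τ_data·x̄)/τ₀ = (17.4106·0.365969 − 0.357143·17.7) / 0.008826 = 0.050309/0.008826 ≈ 5.7.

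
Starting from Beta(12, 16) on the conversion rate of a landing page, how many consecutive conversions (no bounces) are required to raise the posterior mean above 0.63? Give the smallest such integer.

After k conversions and 0 bounces the posterior is Beta(12+k, 16), with mean (12+k)/(12+16+k).
Set (12+k)/(28+k) > 0.63 and solve: k > (0.63·28 − 12)/(1 − 0.63) = 15.243.
The smallest integer exceeding 15.243 is 16, and checking k=16: (28)/(44) = 0.6364 > 0.63.

k = 16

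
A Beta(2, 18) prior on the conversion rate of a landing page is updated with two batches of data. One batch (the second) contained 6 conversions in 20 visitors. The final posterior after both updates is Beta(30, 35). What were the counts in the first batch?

22 conversions and 3 bounces

Sequential conjugate updates are equivalent to a single update on the pooled data, so total successes = posterior α − prior α and total failures = posterior β − prior β.
Total across both batches: 30−2=28 conversions, 35−18=17 bounces.
Subtract the second batch: 28−6=22 conversions and 17−14=3 bounces.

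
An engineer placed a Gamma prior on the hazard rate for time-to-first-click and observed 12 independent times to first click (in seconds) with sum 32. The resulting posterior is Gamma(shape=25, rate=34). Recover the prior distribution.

For an exponential likelihood with a Gamma(α, β) prior on the rate, n observations with total T give posterior Gamma(α+n, β+T).
So α = 25 − 12 = 13 and β = 34 − 32 = 2.

Gamma(shape=13, rate=2)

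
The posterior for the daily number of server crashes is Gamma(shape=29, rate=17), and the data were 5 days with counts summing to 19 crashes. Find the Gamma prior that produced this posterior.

A Gamma(α, β) prior (rate parametrization) on a Poisson rate with n observations summing to S gives posterior Gamma(α+S, β+n).
So α = 29 − 19 = 10 and β = 17 − 5 = 12.

Gamma(shape=10, rate=12)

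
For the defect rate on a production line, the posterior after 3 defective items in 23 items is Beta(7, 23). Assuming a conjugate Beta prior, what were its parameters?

Under Beta–binomial conjugacy the posterior parameters are (α+s, β+f).
Subtract the data counts: 7−3=4, 23−20=3.

Beta(4, 3)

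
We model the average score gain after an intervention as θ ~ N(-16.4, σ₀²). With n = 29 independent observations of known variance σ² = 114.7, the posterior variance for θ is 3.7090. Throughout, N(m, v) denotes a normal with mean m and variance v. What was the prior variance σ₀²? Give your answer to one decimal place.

σ₀² = 59.6

Posterior precision equals prior precision plus data precision: 1/σ_n² = 1/σ₀² + n/σ².
So 1/σ₀² = 1/3.7090 − 29/114.7 = 0.269614 − 0.252833 = 0.016781.
Hence σ₀² = 1/0.016781 ≈ 59.6.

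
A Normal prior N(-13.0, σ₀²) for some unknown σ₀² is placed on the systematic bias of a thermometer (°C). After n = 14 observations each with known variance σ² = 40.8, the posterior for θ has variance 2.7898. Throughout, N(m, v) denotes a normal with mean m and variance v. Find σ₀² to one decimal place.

σ₀² = 65.3

For the Normal–Normal model with known σ², precisions add: τ_n = τ₀ + n/σ².
So 1/σ₀² = 1/2.7898 − 14/40.8 = 0.358449 − 0.343137 = 0.015312.
Hence σ₀² = 1/0.015312 ≈ 65.3.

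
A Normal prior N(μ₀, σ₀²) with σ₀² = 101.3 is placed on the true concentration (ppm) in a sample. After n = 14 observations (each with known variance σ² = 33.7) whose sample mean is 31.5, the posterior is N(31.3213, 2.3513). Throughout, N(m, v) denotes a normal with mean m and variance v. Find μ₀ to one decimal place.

μ₀ = 23.8

With known observation variance, the Normal–Normal posterior has precision τ_n = τ₀ + n/σ² and mean μ_n = (τ₀μ₀ + (n/σ²)x̄)/τ_n.
Here τ₀ = 1/101.3 = 0.009872 and τ_data = 14/33.7 = 0.415430, so τ_n = 0.425302.
Rearranging for μ₀: μ₀ = (μ_n·τ_n − τ_data·x̄)/τ₀ = (31.3213·0.425302 − 0.415430·31.5) / 0.009872 = 0.234967/0.009872 ≈ 23.8.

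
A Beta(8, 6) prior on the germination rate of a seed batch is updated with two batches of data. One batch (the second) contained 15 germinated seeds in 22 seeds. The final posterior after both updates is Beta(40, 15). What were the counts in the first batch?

17 germinated seeds and 2 non-germinating seeds

Sequential conjugate updates are equivalent to a single update on the pooled data, so total successes = posterior α − prior α and total failures = posterior β − prior β.
Total across both batches: 40−8=32 germinated seeds, 15−6=9 non-germinating seeds.
Subtract the second batch: 32−15=17 germinated seeds and 9−7=2 non-germinating seeds.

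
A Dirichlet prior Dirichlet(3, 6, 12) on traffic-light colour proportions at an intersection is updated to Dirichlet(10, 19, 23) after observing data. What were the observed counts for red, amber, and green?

counts (7, 13, 11)

For a Dirichlet(α) prior with multinomial counts c, the posterior is Dirichlet(α + c) componentwise.
Counts are posterior − prior componentwise: 10−3=7, 19−6=13, 23−12=11.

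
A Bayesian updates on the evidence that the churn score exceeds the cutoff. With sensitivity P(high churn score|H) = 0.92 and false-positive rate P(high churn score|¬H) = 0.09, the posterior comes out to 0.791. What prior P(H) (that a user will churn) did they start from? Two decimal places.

Bayes' rule in odds form gives O(H|E) = O(H)·[P(E|H)/P(E|¬H)], hence O(H) = O(H|E)/LR.
Posterior odds = 0.791/(1−0.791) = 3.7847. LR = 0.92/0.09 = 10.2222.
Prior odds = 3.7847/10.2222 = 0.3702, so P(H) = 0.3702/(1+0.3702) ≈ 0.27.

P(H) = 0.27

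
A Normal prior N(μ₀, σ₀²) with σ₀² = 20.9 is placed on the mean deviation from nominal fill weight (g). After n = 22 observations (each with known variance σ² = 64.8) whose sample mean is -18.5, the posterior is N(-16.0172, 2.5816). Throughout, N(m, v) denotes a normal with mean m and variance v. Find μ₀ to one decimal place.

The posterior mean is a precision-weighted average: μ_n = (τ₀μ₀ + τ_data·x̄)/(τ₀+τ_data), with τ₀=1/σ₀² and τ_data=n/σ².
Here τ₀ = 1/20.9 = 0.047847 and τ_data = 22/64.8 = 0.339506, so τ_n = 0.387353.
Rearranging for μ₀: μ₀ = (μ_n·τ_n − τ_data·x̄)/τ₀ = (-16.0172·0.387353 − 0.339506·-18.5) / 0.047847 = 0.076551/0.047847 ≈ 1.6.

μ₀ = 1.6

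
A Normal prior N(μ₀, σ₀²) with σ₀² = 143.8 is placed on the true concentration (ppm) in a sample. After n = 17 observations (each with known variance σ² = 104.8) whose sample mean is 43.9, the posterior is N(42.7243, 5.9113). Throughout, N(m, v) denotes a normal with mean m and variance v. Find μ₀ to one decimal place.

With known observation variance, the Normal–Normal posterior has precision τ_n = τ₀ + n/σ² and mean μ_n = (τ₀μ₀ + (n/σ²)x̄)/τ_n.
Here τ₀ = 1/143.8 = 0.006954 and τ_data = 17/104.8 = 0.162214, so τ_n = 0.169168.
Rearranging for μ₀: μ₀ = (μ_n·τ_n − τ_data·x̄)/τ₀ = (42.7243·0.169168 − 0.162214·43.9) / 0.006954 = 0.106390/0.006954 ≈ 15.3.

μ₀ = 15.3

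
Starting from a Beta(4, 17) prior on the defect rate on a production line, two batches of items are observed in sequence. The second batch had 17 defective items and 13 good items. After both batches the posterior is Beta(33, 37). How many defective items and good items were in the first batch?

Sequential conjugate updates are equivalent to a single update on the pooled data, so total successes = posterior α − prior α and total failures = posterior β − prior β.
Total across both batches: 33−4=29 defective items, 37−17=20 good items.
Subtract the second batch: 29−17=12 defective items and 20−13=7 good items.

12 defective items and 7 good items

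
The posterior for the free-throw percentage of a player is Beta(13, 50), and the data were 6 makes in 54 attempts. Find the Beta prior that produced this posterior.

Beta is conjugate to the binomial likelihood: posterior = Beta(α+s, β+f).
So α = 13 − 6 = 7 and β = 50 − 48 = 2.

Beta(7, 2)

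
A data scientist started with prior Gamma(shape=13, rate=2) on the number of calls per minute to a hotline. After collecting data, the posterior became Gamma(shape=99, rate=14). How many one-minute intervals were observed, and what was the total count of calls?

n = 12 one-minute intervals with total 86 calls

Gamma–Poisson conjugacy: posterior shape = α + Σxᵢ, posterior rate = β + n.
Matching: Σxᵢ = 99 − 13 = 86 and n = 14 − 2 = 12.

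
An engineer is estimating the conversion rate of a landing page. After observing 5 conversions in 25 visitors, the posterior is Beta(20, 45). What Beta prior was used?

Beta(15, 25)

A Beta(α, β) prior with s successes and f failures in binomial data gives a Beta(α+s, β+f) posterior.
So α = 20 − 5 = 15 and β = 45 − 20 = 25.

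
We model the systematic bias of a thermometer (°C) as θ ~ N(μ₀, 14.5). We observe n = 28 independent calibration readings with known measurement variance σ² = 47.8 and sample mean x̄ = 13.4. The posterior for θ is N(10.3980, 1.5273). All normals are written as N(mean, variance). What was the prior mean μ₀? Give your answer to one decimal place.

μ₀ = -15.1

The posterior mean is a precision-weighted average: μ_n = (τ₀μ₀ + τ_data·x̄)/(τ₀+τ_data), with τ₀=1/σ₀² and τ_data=n/σ².
Here τ₀ = 1/14.5 = 0.068966 and τ_data = 28/47.8 = 0.585774, so τ_n = 0.654740.
Rearranging for μ₀: μ₀ = (μ_n·τ_n − τ_data·x̄)/τ₀ = (10.3980·0.654740 − 0.585774·13.4) / 0.068966 = -1.041385/0.068966 ≈ -15.1.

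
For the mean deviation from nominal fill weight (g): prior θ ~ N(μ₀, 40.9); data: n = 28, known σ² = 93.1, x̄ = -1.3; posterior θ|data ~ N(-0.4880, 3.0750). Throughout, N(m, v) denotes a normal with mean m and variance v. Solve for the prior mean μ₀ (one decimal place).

The posterior mean is a precision-weighted average: μ_n = (τ₀μ₀ + τ_data·x̄)/(τ₀+τ_data), with τ₀=1/σ₀² and τ_data=n/σ².
Here τ₀ = 1/40.9 = 0.024450 and τ_data = 28/93.1 = 0.300752, so τ_n = 0.325202.
Rearranging for μ₀: μ₀ = (μ_n·τ_n − τ_data·x̄)/τ₀ = (-0.4880·0.325202 − 0.300752·-1.3) / 0.024450 = 0.232279/0.024450 ≈ 9.5.

μ₀ = 9.5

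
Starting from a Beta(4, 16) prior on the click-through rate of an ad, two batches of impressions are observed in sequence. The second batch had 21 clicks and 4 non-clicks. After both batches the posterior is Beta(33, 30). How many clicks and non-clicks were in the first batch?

8 clicks and 10 non-clicks

Sequential conjugate updates are equivalent to a single update on the pooled data, so total successes = posterior α − prior α and total failures = posterior β − prior β.
Total across both batches: 33−4=29 clicks, 30−16=14 non-clicks.
Subtract the second batch: 29−21=8 clicks and 14−4=10 non-clicks.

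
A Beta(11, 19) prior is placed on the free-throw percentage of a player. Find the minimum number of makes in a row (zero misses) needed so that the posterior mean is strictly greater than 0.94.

k = 287

After k makes and 0 misses the posterior is Beta(11+k, 19), with mean (11+k)/(11+19+k).
Set (11+k)/(30+k) > 0.94 and solve: k > (0.94·30 − 11)/(1 − 0.94) = 286.667.
The smallest integer exceeding 286.667 is 287, and checking k=287: (298)/(317) = 0.9401 > 0.94.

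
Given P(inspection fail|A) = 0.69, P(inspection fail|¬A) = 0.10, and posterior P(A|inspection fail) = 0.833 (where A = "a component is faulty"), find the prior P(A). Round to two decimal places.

In odds form, posterior odds = prior odds × likelihood ratio, so prior odds = posterior odds ÷ LR.
Posterior odds = 0.833/(1−0.833) = 4.9880. LR = 0.69/0.10 = 6.9000.
Prior odds = 4.9880/6.9000 = 0.7229, so P(A) = 0.7229/(1+0.7229) ≈ 0.42.

P(A) = 0.42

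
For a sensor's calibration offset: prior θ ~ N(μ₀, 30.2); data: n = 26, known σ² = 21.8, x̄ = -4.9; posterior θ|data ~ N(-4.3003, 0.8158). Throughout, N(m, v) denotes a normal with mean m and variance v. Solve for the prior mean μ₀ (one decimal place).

With known observation variance, the Normal–Normal posterior has precision τ_n = τ₀ + n/σ² and mean μ_n = (τ₀μ₀ + (n/σ²)x̄)/τ_n.
Here τ₀ = 1/30.2 = 0.033113 and τ_data = 26/21.8 = 1.192661, so τ_n = 1.225774.
Rearranging for μ₀: μ₀ = (μ_n·τ_n − τ_data·x̄)/τ₀ = (-4.3003·1.225774 − 1.192661·-4.9) / 0.033113 = 0.572843/0.033113 ≈ 17.3.

μ₀ = 17.3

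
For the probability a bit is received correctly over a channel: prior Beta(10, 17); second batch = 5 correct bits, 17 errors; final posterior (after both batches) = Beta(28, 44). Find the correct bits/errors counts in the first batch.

13 correct bits and 10 errors

Because Beta–binomial updating is additive in the counts, the combined data contributed (α_post−α_prior, β_post−β_prior) successes and failures.
Total across both batches: 28−10=18 correct bits, 44−17=27 errors.
Subtract the second batch: 18−5=13 correct bits and 27−17=10 errors.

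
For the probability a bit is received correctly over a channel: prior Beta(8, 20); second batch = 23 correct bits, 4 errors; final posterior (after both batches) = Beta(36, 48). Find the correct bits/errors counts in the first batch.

5 correct bits and 24 errors

Sequential conjugate updates are equivalent to a single update on the pooled data, so total successes = posterior α − prior α and total failures = posterior β − prior β.
Total across both batches: 36−8=28 correct bits, 48−20=28 errors.
Subtract the second batch: 28−23=5 correct bits and 28−4=24 errors.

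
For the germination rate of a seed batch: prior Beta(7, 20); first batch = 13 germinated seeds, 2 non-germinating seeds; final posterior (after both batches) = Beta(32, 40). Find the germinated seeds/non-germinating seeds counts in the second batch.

Because Beta–binomial updating is additive in the counts, the combined data contributed (α_post−α_prior, β_post−β_prior) successes and failures.
Total across both batches: 32−7=25 germinated seeds, 40−20=20 non-germinating seeds.
Subtract the first batch: 25−13=12 germinated seeds and 20−2=18 non-germinating seeds.

12 germinated seeds and 18 non-germinating seeds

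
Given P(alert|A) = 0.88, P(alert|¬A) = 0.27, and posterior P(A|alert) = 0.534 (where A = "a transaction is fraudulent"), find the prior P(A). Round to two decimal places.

P(A) = 0.26

Bayes' rule in odds form gives O(A|E) = O(A)·[P(E|A)/P(E|¬A)], hence O(A) = O(A|E)/LR.
Posterior odds = 0.534/(1−0.534) = 1.1459. LR = 0.88/0.27 = 3.2593.
Prior odds = 1.1459/3.2593 = 0.3516, so P(A) = 0.3516/(1+0.3516) ≈ 0.26.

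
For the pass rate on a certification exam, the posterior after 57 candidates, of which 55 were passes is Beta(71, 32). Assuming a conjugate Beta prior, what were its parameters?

Beta(16, 30)

A Beta(α, β) prior with s successes and f failures in binomial data gives a Beta(α+s, β+f) posterior.
So α = 71 − 55 = 16 and β = 32 − 2 = 30.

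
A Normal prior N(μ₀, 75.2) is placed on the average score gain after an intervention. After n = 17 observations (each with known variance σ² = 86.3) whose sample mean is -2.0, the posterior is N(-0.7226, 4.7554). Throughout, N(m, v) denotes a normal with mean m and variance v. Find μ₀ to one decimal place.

With known observation variance, the Normal–Normal posterior has precision τ_n = τ₀ + n/σ² and mean μ_n = (τ₀μ₀ + (n/σ²)x̄)/τ_n.
Here τ₀ = 1/75.2 = 0.013298 and τ_data = 17/86.3 = 0.196987, so τ_n = 0.210285.
Rearranging for μ₀: μ₀ = (μ_n·τ_n − τ_data·x̄)/τ₀ = (-0.7226·0.210285 − 0.196987·-2.0) / 0.013298 = 0.242022/0.013298 ≈ 18.2.

μ₀ = 18.2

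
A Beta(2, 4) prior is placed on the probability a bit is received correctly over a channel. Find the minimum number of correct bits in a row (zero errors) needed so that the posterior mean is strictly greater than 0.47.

After k correct bits and 0 errors the posterior is Beta(2+k, 4), with mean (2+k)/(2+4+k).
Set (2+k)/(6+k) > 0.47 and solve: k > (0.47·6 − 2)/(1 − 0.47) = 1.547.
The smallest integer exceeding 1.547 is 2, and checking k=2: (4)/(8) = 0.5000 > 0.47.

k = 2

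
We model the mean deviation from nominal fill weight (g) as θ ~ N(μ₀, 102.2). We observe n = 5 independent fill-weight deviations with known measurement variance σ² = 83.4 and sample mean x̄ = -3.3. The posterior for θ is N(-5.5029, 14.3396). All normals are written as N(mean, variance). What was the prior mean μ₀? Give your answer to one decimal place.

μ₀ = -19.0

The posterior mean is a precision-weighted average: μ_n = (τ₀μ₀ + τ_data·x̄)/(τ₀+τ_data), with τ₀=1/σ₀² and τ_data=n/σ².
Here τ₀ = 1/102.2 = 0.009785 and τ_data = 5/83.4 = 0.059952, so τ_n = 0.069737.
Rearranging for μ₀: μ₀ = (μ_n·τ_n − τ_data·x̄)/τ₀ = (-5.5029·0.069737 − 0.059952·-3.3) / 0.009785 = -0.185914/0.009785 ≈ -19.0.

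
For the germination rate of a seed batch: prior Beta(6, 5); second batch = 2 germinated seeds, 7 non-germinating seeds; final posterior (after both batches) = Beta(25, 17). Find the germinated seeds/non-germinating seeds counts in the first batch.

17 germinated seeds and 5 non-germinating seeds

Because Beta–binomial updating is additive in the counts, the combined data contributed (α_post−α_prior, β_post−β_prior) successes and failures.
Total across both batches: 25−6=19 germinated seeds, 17−5=12 non-germinating seeds.
Subtract the second batch: 19−2=17 germinated seeds and 12−7=5 non-germinating seeds.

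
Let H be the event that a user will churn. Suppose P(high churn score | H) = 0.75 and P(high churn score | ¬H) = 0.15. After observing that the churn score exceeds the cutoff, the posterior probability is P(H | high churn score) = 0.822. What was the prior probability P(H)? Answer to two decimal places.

Bayes' rule in odds form gives O(H|E) = O(H)·[P(E|H)/P(E|¬H)], hence O(H) = O(H|E)/LR.
Posterior odds = 0.822/(1−0.822) = 4.6180. LR = 0.75/0.15 = 5.0000.
Prior odds = 4.6180/5.0000 = 0.9236, so P(H) = 0.9236/(1+0.9236) ≈ 0.48.

P(H) = 0.48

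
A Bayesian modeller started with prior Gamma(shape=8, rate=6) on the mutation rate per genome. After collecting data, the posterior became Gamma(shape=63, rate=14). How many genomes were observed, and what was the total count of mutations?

A Gamma(α, β) prior (rate parametrization) on a Poisson rate with n observations summing to S gives posterior Gamma(α+S, β+n).
Matching: Σxᵢ = 63 − 8 = 55 and n = 14 − 6 = 8.

n = 8 genomes with total 55 mutations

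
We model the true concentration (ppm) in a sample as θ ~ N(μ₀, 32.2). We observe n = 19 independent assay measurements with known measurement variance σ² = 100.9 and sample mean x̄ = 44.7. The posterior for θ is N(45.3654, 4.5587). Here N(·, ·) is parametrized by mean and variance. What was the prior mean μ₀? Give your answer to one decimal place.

The posterior mean is a precision-weighted average: μ_n = (τ₀μ₀ + τ_data·x̄)/(τ₀+τ_data), with τ₀=1/σ₀² and τ_data=n/σ².
Here τ₀ = 1/32.2 = 0.031056 and τ_data = 19/100.9 = 0.188305, so τ_n = 0.219361.
Rearranging for μ₀: μ₀ = (μ_n·τ_n − τ_data·x̄)/τ₀ = (45.3654·0.219361 − 0.188305·44.7) / 0.031056 = 1.534166/0.031056 ≈ 49.4.

μ₀ = 49.4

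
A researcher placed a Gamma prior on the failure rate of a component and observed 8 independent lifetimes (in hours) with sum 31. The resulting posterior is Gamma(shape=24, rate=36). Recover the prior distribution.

Gamma–exponential conjugacy: posterior shape = α + n, posterior rate = β + Σtᵢ.
So α = 24 − 8 = 16 and β = 36 − 31 = 5.

Gamma(shape=16, rate=5)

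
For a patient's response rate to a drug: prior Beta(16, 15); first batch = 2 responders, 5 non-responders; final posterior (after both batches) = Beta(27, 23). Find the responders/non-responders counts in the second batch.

9 responders and 3 non-responders

Sequential conjugate updates are equivalent to a single update on the pooled data, so total successes = posterior α − prior α and total failures = posterior β − prior β.
Total across both batches: 27−16=11 responders, 23−15=8 non-responders.
Subtract the first batch: 11−2=9 responders and 8−5=3 non-responders.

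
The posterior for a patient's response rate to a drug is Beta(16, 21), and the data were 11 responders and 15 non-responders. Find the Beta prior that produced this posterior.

A Beta(a, b) prior with s successes and f failures in binomial data gives a Beta(a+s, b+f) posterior.
Subtract the data counts: 16−11=5, 21−15=6.

Beta(5, 6)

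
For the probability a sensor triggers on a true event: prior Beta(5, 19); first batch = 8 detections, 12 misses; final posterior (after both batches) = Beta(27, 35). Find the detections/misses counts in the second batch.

14 detections and 4 misses

Because Beta–binomial updating is additive in the counts, the combined data contributed (α_post−α_prior, β_post−β_prior) successes and failures.
Total across both batches: 27−5=22 detections, 35−19=16 misses.
Subtract the first batch: 22−8=14 detections and 16−12=4 misses.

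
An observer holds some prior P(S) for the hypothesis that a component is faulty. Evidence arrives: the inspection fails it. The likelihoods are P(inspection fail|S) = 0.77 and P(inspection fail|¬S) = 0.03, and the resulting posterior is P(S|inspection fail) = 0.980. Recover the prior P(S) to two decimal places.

Bayes' rule in odds form gives O(S|E) = O(S)·[P(E|S)/P(E|¬S)], hence O(S) = O(S|E)/LR.
Posterior odds = 0.980/(1−0.980) = 49.0000. LR = 0.77/0.03 = 25.6667.
Prior odds = 49.0000/25.6667 = 1.9091, so P(S) = 1.9091/(1+1.9091) ≈ 0.66.

P(S) = 0.66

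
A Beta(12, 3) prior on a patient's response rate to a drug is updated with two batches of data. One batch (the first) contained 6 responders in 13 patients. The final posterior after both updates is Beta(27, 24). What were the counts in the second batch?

9 responders and 14 non-responders

Because Beta–binomial updating is additive in the counts, the combined data contributed (α_post−α_prior, β_post−β_prior) successes and failures.
Total across both batches: 27−12=15 responders, 24−3=21 non-responders.
Subtract the first batch: 15−6=9 responders and 21−7=14 non-responders.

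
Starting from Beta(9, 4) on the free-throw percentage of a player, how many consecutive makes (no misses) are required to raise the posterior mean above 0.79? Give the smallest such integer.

After k makes and 0 misses the posterior is Beta(9+k, 4), with mean (9+k)/(9+4+k).
Set (9+k)/(13+k) > 0.79 and solve: k > (0.79·13 − 9)/(1 − 0.79) = 6.048.
The smallest integer exceeding 6.048 is 7.

k = 7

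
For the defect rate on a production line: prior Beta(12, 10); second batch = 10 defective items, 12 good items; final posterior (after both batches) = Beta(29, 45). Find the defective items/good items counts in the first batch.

7 defective items and 23 good items

Sequential conjugate updates are equivalent to a single update on the pooled data, so total successes = posterior α − prior α and total failures = posterior β − prior β.
Total across both batches: 29−12=17 defective items, 45−10=35 good items.
Subtract the second batch: 17−10=7 defective items and 35−12=23 good items.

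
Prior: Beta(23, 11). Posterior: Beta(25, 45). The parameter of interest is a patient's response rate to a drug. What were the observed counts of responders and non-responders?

A Beta(a, b) prior with s successes and f failures in binomial data gives a Beta(a+s, b+f) posterior.
Match parameters: s=25−23=2, f=45−11=34.

2 responders and 34 non-responders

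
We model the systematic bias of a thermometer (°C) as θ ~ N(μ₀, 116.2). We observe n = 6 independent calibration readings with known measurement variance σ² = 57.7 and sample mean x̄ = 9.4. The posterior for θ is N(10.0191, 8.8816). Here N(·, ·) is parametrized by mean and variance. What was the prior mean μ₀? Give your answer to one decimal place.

μ₀ = 17.5

With known observation variance, the Normal–Normal posterior has precision τ_n = τ₀ + n/σ² and mean μ_n = (τ₀μ₀ + (n/σ²)x̄)/τ_n.
Here τ₀ = 1/116.2 = 0.008606 and τ_data = 6/57.7 = 0.103986, so τ_n = 0.112592.
Rearranging for μ₀: μ₀ = (μ_n·τ_n − τ_data·x̄)/τ₀ = (10.0191·0.112592 − 0.103986·9.4) / 0.008606 = 0.150602/0.008606 ≈ 17.5.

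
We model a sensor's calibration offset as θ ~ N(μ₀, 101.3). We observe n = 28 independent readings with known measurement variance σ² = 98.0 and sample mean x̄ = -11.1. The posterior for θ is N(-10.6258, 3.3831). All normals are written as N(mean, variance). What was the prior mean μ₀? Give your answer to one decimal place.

μ₀ = 3.1

The posterior mean is a precision-weighted average: μ_n = (τ₀μ₀ + τ_data·x̄)/(τ₀+τ_data), with τ₀=1/σ₀² and τ_data=n/σ².
Here τ₀ = 1/101.3 = 0.009872 and τ_data = 28/98.0 = 0.285714, so τ_n = 0.295586.
Rearranging for μ₀: μ₀ = (μ_n·τ_n − τ_data·x̄)/τ₀ = (-10.6258·0.295586 − 0.285714·-11.1) / 0.009872 = 0.030588/0.009872 ≈ 3.1.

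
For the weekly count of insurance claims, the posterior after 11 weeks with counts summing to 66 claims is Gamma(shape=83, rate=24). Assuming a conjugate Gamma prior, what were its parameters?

A Gamma(α, β) prior (rate parametrization) on a Poisson rate with n observations summing to S gives posterior Gamma(α+S, β+n).
So α = 83 − 66 = 17 and β = 24 − 11 = 13.

Gamma(shape=17, rate=13)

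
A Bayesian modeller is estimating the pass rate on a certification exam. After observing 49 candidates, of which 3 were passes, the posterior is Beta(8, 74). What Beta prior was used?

Beta is conjugate to the binomial likelihood: posterior = Beta(α+s, β+f).
So α = 8 − 3 = 5 and β = 74 − 46 = 28.

Beta(5, 28)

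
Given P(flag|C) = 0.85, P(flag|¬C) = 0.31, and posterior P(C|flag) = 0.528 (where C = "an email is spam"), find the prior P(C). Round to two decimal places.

Bayes' rule in odds form gives O(C|E) = O(C)·[P(E|C)/P(E|¬C)], hence O(C) = O(C|E)/LR.
Posterior odds = 0.528/(1−0.528) = 1.1186. LR = 0.85/0.31 = 2.7419.
Prior odds = 1.1186/2.7419 = 0.4080, so P(C) = 0.4080/(1+0.4080) ≈ 0.29.

P(C) = 0.29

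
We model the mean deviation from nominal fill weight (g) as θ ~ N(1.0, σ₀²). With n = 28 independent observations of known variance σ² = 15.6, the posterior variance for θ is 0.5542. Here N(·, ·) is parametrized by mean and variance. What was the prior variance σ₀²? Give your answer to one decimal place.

σ₀² = 104.9

For the Normal–Normal model with known σ², precisions add: τ_n = τ₀ + n/σ².
So 1/σ₀² = 1/0.5542 − 28/15.6 = 1.804403 − 1.794872 = 0.009531.
Hence σ₀² = 1/0.009531 ≈ 104.9.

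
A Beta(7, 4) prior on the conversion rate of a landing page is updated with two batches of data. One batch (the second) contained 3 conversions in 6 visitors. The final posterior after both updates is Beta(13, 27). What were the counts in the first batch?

3 conversions and 20 bounces

Because Beta–binomial updating is additive in the counts, the combined data contributed (α_post−α_prior, β_post−β_prior) successes and failures.
Total across both batches: 13−7=6 conversions, 27−4=23 bounces.
Subtract the second batch: 6−3=3 conversions and 23−3=20 bounces.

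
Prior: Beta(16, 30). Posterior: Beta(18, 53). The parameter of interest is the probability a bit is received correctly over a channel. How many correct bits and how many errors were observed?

2 correct bits and 23 errors

Under Beta–binomial conjugacy the posterior parameters are (α+s, β+f).
So s = 18 − 16 = 2 and f = 53 − 30 = 23.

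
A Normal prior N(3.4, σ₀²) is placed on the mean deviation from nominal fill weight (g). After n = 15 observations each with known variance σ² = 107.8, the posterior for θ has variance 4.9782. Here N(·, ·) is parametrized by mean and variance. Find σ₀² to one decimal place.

σ₀² = 16.2

Posterior precision equals prior precision plus data precision: 1/σ_n² = 1/σ₀² + n/σ².
So 1/σ₀² = 1/4.9782 − 15/107.8 = 0.200876 − 0.139147 = 0.061729.
Hence σ₀² = 1/0.061729 ≈ 16.2.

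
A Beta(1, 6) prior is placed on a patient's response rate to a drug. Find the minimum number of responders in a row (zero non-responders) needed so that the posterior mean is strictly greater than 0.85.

After k responders and 0 non-responders the posterior is Beta(1+k, 6), with mean (1+k)/(1+6+k).
Set (1+k)/(7+k) > 0.85 and solve: k > (0.85·7 − 1)/(1 − 0.85) = 33.000.
The smallest integer exceeding 33.000 is 34.

k = 34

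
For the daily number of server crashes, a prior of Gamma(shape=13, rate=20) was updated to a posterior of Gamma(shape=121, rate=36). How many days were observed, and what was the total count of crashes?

n = 16 days with total 108 crashes

A Gamma(α, β) prior (rate parametrization) on a Poisson rate with n observations summing to S gives posterior Gamma(α+S, β+n).
Matching: Σxᵢ = 121 − 13 = 108 and n = 36 − 20 = 16.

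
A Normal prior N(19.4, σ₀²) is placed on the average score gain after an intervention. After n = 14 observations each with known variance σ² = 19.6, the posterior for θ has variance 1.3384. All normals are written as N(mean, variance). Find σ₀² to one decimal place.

For the Normal–Normal model with known σ², precisions add: τ_n = τ₀ + n/σ².
So 1/σ₀² = 1/1.3384 − 14/19.6 = 0.747161 − 0.714286 = 0.032875.
Hence σ₀² = 1/0.032875 ≈ 30.4.

σ₀² = 30.4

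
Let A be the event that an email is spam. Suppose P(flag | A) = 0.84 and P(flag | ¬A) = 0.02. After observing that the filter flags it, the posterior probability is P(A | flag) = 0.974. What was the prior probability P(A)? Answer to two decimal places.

In odds form, posterior odds = prior odds × likelihood ratio, so prior odds = posterior odds ÷ LR.
Posterior odds = 0.974/(1−0.974) = 37.4615. LR = 0.84/0.02 = 42.0000.
Prior odds = 37.4615/42.0000 = 0.8919, so P(A) = 0.8919/(1+0.8919) ≈ 0.47.

P(A) = 0.47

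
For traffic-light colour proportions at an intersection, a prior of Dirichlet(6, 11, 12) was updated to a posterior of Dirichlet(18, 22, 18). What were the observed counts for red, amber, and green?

For a Dirichlet(α) prior with multinomial counts c, the posterior is Dirichlet(α + c) componentwise.
Counts are posterior − prior componentwise: 18−6=12, 22−11=11, 18−12=6.

counts (12, 11, 6)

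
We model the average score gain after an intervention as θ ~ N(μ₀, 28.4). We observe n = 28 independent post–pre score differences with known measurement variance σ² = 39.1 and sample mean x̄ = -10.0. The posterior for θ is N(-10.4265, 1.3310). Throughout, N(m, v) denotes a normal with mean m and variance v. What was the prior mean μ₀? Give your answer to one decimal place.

μ₀ = -19.1

With known observation variance, the Normal–Normal posterior has precision τ_n = τ₀ + n/σ² and mean μ_n = (τ₀μ₀ + (n/σ²)x̄)/τ_n.
Here τ₀ = 1/28.4 = 0.035211 and τ_data = 28/39.1 = 0.716113, so τ_n = 0.751324.
Rearranging for μ₀: μ₀ = (μ_n·τ_n − τ_data·x̄)/τ₀ = (-10.4265·0.751324 − 0.716113·-10.0) / 0.035211 = -0.672550/0.035211 ≈ -19.1.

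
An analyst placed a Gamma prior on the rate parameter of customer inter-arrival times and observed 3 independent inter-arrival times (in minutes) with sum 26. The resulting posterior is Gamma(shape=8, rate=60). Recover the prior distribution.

Gamma(shape=5, rate=34)

Gamma–exponential conjugacy: posterior shape = α + n, posterior rate = β + Σtᵢ.
So α = 8 − 3 = 5 and β = 60 − 26 = 34.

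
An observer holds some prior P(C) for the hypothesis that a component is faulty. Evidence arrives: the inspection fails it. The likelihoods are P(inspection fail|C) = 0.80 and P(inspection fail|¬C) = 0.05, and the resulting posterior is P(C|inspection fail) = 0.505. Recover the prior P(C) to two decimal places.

Bayes' rule in odds form gives O(C|E) = O(C)·[P(E|C)/P(E|¬C)], hence O(C) = O(C|E)/LR.
Posterior odds = 0.505/(1−0.505) = 1.0202. LR = 0.80/0.05 = 16.0000.
Prior odds = 1.0202/16.0000 = 0.0638, so P(C) = 0.0638/(1+0.0638) ≈ 0.06.

P(C) = 0.06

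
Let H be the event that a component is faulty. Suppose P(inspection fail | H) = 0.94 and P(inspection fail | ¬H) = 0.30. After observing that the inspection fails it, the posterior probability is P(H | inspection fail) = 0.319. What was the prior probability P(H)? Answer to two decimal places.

P(H) = 0.13

In odds form, posterior odds = prior odds × likelihood ratio, so prior odds = posterior odds ÷ LR.
Posterior odds = 0.319/(1−0.319) = 0.4684. LR = 0.94/0.30 = 3.1333.
Prior odds = 0.4684/3.1333 = 0.1495, so P(H) = 0.1495/(1+0.1495) ≈ 0.13.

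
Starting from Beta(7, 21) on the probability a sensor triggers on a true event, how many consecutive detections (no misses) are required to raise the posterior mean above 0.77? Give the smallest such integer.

After k detections and 0 misses the posterior is Beta(7+k, 21), with mean (7+k)/(7+21+k).
Set (7+k)/(28+k) > 0.77 and solve: k > (0.77·28 − 7)/(1 − 0.77) = 63.304.
The smallest integer exceeding 63.304 is 64.

k = 64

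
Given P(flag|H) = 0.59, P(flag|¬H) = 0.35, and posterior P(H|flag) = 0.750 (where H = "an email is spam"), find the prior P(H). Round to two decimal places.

P(H) = 0.64

In odds form, posterior odds = prior odds × likelihood ratio, so prior odds = posterior odds ÷ LR.
Posterior odds = 0.750/(1−0.750) = 3.0000. LR = 0.59/0.35 = 1.6857.
Prior odds = 3.0000/1.6857 = 1.7797, so P(H) = 1.7797/(1+1.7797) ≈ 0.64.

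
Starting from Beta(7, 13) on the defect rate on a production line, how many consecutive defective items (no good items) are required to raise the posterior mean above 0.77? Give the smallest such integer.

k = 37

After k defective items and 0 good items the posterior is Beta(7+k, 13), with mean (7+k)/(7+13+k).
Set (7+k)/(20+k) > 0.77 and solve: k > (0.77·20 − 7)/(1 − 0.77) = 36.522.
The smallest integer exceeding 36.522 is 37, and checking k=37: (44)/(57) = 0.7719 > 0.77.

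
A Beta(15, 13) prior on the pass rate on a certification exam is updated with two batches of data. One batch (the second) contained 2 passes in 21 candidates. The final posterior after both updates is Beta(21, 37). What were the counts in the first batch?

Because Beta–binomial updating is additive in the counts, the combined data contributed (α_post−α_prior, β_post−β_prior) successes and failures.
Total across both batches: 21−15=6 passes, 37−13=24 failures.
Subtract the second batch: 6−2=4 passes and 24−19=5 failures.

4 passes and 5 failures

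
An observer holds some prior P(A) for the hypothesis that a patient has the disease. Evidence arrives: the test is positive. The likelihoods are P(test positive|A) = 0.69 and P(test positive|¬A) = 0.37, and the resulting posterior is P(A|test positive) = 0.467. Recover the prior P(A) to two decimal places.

P(A) = 0.32

In odds form, posterior odds = prior odds × likelihood ratio, so prior odds = posterior odds ÷ LR.
Posterior odds = 0.467/(1−0.467) = 0.8762. LR = 0.69/0.37 = 1.8649.
Prior odds = 0.8762/1.8649 = 0.4698, so P(A) = 0.4698/(1+0.4698) ≈ 0.32.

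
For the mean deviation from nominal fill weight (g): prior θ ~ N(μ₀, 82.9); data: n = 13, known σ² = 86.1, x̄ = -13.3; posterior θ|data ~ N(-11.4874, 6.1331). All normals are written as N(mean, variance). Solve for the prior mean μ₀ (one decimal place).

μ₀ = 11.2

With known observation variance, the Normal–Normal posterior has precision τ_n = τ₀ + n/σ² and mean μ_n = (τ₀μ₀ + (n/σ²)x̄)/τ_n.
Here τ₀ = 1/82.9 = 0.012063 and τ_data = 13/86.1 = 0.150987, so τ_n = 0.163050.
Rearranging for μ₀: μ₀ = (μ_n·τ_n − τ_data·x̄)/τ₀ = (-11.4874·0.163050 − 0.150987·-13.3) / 0.012063 = 0.135107/0.012063 ≈ 11.2.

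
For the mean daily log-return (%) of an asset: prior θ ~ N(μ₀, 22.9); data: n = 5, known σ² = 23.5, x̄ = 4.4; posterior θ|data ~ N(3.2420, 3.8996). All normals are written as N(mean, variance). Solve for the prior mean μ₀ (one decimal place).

With known observation variance, the Normal–Normal posterior has precision τ_n = τ₀ + n/σ² and mean μ_n = (τ₀μ₀ + (n/σ²)x̄)/τ_n.
Here τ₀ = 1/22.9 = 0.043668 and τ_data = 5/23.5 = 0.212766, so τ_n = 0.256434.
Rearranging for μ₀: μ₀ = (μ_n·τ_n − τ_data·x̄)/τ₀ = (3.2420·0.256434 − 0.212766·4.4) / 0.043668 = -0.104811/0.043668 ≈ -2.4.

μ₀ = -2.4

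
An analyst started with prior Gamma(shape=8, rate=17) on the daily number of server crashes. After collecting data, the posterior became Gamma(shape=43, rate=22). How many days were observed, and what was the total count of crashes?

n = 5 days with total 35 crashes

A Gamma(α, β) prior (rate parametrization) on a Poisson rate with n observations summing to S gives posterior Gamma(α+S, β+n).
Matching: Σxᵢ = 43 − 8 = 35 and n = 22 − 17 = 5.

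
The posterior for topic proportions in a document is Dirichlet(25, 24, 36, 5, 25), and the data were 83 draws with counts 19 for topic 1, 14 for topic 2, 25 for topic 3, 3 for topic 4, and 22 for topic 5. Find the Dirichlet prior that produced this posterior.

For a Dirichlet(α) prior with multinomial counts c, the posterior is Dirichlet(α + c) componentwise.
Subtract each count from the matching posterior parameter: 25−19=6, 24−14=10, 36−25=11, 5−3=2, 25−22=3.

Dirichlet(6, 10, 11, 2, 3)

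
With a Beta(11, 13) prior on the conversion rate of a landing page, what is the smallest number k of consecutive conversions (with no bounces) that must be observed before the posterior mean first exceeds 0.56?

After k conversions and 0 bounces the posterior is Beta(11+k, 13), with mean (11+k)/(11+13+k).
Set (11+k)/(24+k) > 0.56 and solve: k > (0.56·24 − 11)/(1 − 0.56) = 5.545.
The smallest integer exceeding 5.545 is 6, and checking k=6: (17)/(30) = 0.5667 > 0.56.

k = 6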